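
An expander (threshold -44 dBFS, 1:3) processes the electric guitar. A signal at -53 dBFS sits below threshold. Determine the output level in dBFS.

Undershoot = (-44) − (-53) = 9 dB.
At 1:3, that expands to 27 dB under threshold.
Output = -44 − 27 = -71 dBFS.

-71 dBFS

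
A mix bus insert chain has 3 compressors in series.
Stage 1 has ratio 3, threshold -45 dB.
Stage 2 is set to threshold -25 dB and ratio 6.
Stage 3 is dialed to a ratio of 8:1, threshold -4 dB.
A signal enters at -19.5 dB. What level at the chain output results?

Stage 1: overshoot 25.5 dB → 25.5/3 = 8.5 dB → -36.5 dB.
Stage 2: -36.5 dB ≤ -25 dB, so stage 2 doesn't engage; output -36.5 dB.
Stage 3: below threshold (-36.5 ≤ -4); passes unchanged; output -36.5 dB.

-36.5 dB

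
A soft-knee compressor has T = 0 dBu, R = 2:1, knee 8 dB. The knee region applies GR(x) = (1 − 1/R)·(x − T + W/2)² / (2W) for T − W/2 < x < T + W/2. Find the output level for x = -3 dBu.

-3.03125 dBu

x − T + W/2 = -3 − 0 + 4 = 1.
GR = (1 − 1/2) × 1² / 16 = 0.5 × 1 / 16 = 0.03125 dB.
Output = -3 − 0.03125 = -3.03125 dBu.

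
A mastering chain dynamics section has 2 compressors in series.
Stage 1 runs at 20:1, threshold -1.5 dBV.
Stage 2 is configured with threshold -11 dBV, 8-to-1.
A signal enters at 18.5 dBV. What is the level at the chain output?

-9.6875 dBV

Stage 1: 20 dB above -1.5 dBV, reduced 20:1 to 1 dB above → -0.5 dBV.
Stage 2: overshoot 10.5 dB → 10.5/8 = 1.3125 dB → -9.6875 dBV.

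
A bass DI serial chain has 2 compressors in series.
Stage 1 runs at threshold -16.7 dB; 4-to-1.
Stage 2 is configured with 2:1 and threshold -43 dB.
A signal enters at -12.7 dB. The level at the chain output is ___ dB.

Stage 1: overshoot 4 dB → 4/4 = 1 dB → -15.7 dB.
Stage 2: 27.3 dB above -43 dB, reduced 2:1 to 13.65 dB above → -29.35 dB.

-29.35 dB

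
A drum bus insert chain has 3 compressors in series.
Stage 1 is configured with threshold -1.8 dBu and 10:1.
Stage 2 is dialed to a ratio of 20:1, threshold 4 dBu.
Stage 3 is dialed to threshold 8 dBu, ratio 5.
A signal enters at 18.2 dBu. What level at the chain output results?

Stage 1: 20 dB above -1.8 dBu, reduced 10:1 to 2 dB above → 0.2 dBu.
Stage 2: below threshold (0.2 ≤ 4); passes unchanged; output 0.2 dBu.
Stage 3: 0.2 dBu is at or below the 8 dBu threshold — no compression; output 0.2 dBu.

0.2 dBu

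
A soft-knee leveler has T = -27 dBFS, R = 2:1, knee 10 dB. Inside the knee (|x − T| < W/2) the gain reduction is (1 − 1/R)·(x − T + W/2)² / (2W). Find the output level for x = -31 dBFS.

-31.025 dBFS

x − T + W/2 = -31 − (-27) + 5 = 1.
GR = (1 − 1/2) × 1² / 20 = 0.5 × 1 / 20 = 0.025 dB.
Output = -31 − 0.025 = -31.025 dBFS.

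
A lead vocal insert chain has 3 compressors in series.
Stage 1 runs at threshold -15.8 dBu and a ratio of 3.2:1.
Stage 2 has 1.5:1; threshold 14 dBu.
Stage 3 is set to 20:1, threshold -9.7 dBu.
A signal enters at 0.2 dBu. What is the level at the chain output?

-10.8 dBu

Stage 1: 0.2 dBu is 16 dB over -15.8 dBu; at 3.2:1 that becomes 5 dB over, giving -10.8 dBu.
Stage 2: below threshold (-10.8 ≤ 14); passes unchanged; output -10.8 dBu.
Stage 3: below threshold (-10.8 ≤ -9.7); passes unchanged; output -10.8 dBu.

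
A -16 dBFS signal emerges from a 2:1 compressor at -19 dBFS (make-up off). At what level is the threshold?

-22 dBFS

Gain reduction = -16 − (-19) = 3 dB; output overshoot = GR / (R − 1) = 3 / 1 = 3 dB.
Threshold = output − output overshoot = -19 − 3 = -22 dBFS.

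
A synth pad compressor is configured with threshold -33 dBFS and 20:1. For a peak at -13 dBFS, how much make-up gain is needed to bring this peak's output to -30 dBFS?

The peak compresses to -33 + 20/20 = -32 dBFS.
To reach -30 dBFS requires -30 − (-32) = 2 dB of make-up.

2 dB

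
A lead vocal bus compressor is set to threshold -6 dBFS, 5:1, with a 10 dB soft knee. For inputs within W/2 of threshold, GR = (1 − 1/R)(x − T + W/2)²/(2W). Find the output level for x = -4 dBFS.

-5.96 dBFS

x − T + W/2 = -4 − (-6) + 5 = 7.
GR = (1 − 1/5) × 7² / 20 = 0.8 × 49 / 20 = 1.96 dB.
Output = -4 − 1.96 = -5.96 dBFS.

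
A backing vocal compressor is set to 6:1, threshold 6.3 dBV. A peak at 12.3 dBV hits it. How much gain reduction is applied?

Overshoot = 12.3 − 6.3 = 6 dB.
A 6:1 ratio leaves 1 dB of that excess.
Gain reduction = 6 − 1 = 5 dB.

5 dB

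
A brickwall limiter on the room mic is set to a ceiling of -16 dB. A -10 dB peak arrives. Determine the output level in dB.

-16 dB

The limiter clamps the peak to its -16 dB ceiling.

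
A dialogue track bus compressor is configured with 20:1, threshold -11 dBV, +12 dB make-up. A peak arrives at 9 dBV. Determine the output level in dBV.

Overshoot: 9 − (-11) = 20 dB.
At 20:1 the overshoot is divided by 20, leaving 1 dB above threshold.
So the level is -11 + 1 = -10 dBV; make-up adds 12 dB, giving 2 dBV.

2 dBV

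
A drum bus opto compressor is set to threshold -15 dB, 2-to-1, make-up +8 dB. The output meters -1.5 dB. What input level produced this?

Stripping the +8 dB make-up gives -9.5 dB at the gain stage.
Post-compression overshoot = -9.5 − (-15) = 5.5 dB.
Input overshoot = R × output overshoot = 11 dB → input = -15 + 11 = -4 dB.

-4 dB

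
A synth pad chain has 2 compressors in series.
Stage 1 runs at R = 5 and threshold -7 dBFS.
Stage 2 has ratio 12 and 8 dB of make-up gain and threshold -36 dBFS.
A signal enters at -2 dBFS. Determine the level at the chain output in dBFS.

Stage 1: 5 dB above -7 dBFS, reduced 5:1 to 1 dB above → -6 dBFS.
Stage 2: overshoot 30 dB → 30/12 = 2.5 dB → -33.5 dBFS; +8 dB make-up → -25.5 dBFS.

-25.5 dBFS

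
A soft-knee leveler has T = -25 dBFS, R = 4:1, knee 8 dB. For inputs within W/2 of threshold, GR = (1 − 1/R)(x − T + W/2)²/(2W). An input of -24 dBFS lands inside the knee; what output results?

x − T + W/2 = -24 − (-25) + 4 = 5.
GR = (1 − 1/4) × 5² / 16 = 0.75 × 25 / 16 = 1.171875 dB.
Output = -24 − 1.171875 = -25.171875 dBFS.

-25.171875 dBFS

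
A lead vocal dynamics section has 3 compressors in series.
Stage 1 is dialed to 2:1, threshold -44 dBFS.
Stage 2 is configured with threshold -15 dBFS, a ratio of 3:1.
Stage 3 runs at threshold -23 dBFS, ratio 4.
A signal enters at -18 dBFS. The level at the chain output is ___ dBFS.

-31 dBFS

Stage 1: 26 dB above -44 dBFS, reduced 2:1 to 13 dB above → -31 dBFS.
Stage 2: -31 dBFS ≤ -15 dBFS, so stage 2 doesn't engage; output -31 dBFS.
Stage 3: -31 dBFS is at or below the -23 dBFS threshold — no compression; output -31 dBFS.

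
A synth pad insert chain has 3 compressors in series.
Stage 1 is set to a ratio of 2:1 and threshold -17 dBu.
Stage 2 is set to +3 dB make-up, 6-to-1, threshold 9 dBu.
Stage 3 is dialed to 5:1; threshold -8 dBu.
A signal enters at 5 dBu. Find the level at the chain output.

Stage 1: overshoot 22 dB → 22/2 = 11 dB → -6 dBu.
Stage 2: below threshold (-6 ≤ 9); passes unchanged; make-up brings it to -3 dBu.
Stage 3: -3 dBu is 5 dB over -8 dBu; at 5:1 that becomes 1 dB over, giving -7 dBu.

-7 dBu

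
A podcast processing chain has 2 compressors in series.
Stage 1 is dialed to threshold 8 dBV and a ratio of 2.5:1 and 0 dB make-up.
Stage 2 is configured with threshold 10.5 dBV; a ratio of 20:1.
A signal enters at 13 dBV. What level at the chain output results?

Stage 1: overshoot 5 dB → 5/2.5 = 2 dB → 10 dBV.
Stage 2: below threshold (10 ≤ 10.5); passes unchanged; output 10 dBV.

10 dBV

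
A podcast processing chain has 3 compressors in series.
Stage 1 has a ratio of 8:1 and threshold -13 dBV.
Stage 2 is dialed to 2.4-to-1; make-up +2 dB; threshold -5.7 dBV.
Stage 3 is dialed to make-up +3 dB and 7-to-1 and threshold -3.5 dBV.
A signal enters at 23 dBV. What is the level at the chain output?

-3.5 dBV

Stage 1: overshoot 36 dB → 36/8 = 4.5 dB → -8.5 dBV.
Stage 2: below threshold (-8.5 ≤ -5.7); passes unchanged; make-up brings it to -6.5 dBV.
Stage 3: -6.5 dBV is at or below the -3.5 dBV threshold — no compression; make-up brings it to -3.5 dBV.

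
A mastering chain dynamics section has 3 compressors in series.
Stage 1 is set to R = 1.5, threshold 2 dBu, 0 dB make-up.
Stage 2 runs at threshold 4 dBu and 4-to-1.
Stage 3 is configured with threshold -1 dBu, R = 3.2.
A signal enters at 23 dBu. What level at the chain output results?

Stage 1: 23 dBu is 21 dB over 2 dBu; at 1.5:1 that becomes 14 dB over, giving 16 dBu.
Stage 2: 16 dBu is 12 dB over 4 dBu; at 4:1 that becomes 3 dB over, giving 7 dBu.
Stage 3: 8 dB above -1 dBu, reduced 3.2:1 to 2.5 dB above → 1.5 dBu.

1.5 dBu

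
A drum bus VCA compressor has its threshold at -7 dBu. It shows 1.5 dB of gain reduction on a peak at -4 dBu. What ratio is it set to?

Input overshoot = -4 − (-7) = 3 dB.
Output overshoot = 3 − 1.5 = 1.5 dB.
Ratio = input overshoot / output overshoot = 3 / 1.5 = 2.

2:1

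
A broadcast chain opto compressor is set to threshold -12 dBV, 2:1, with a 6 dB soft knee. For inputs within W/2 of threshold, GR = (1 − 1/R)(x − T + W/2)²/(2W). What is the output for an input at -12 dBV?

-12.375 dBV

x − T + W/2 = -12 − (-12) + 3 = 3.
GR = (1 − 1/2) × 3² / 12 = 0.5 × 9 / 12 = 0.375 dB.
Output = -12 − 0.375 = -12.375 dBV.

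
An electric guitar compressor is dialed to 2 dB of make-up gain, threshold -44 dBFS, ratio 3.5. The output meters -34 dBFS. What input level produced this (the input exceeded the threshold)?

Stripping the +2 dB make-up gives -36 dBFS at the gain stage.
The compressed level sits -36 − (-44) = 8 dB over threshold.
Undo the ratio: input overshoot = 8 × 3.5 = 28 dB, giving input = -16 dBFS.

-16 dBFS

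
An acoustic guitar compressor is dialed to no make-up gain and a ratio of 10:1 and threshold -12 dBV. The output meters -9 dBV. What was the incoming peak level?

18 dBV

Post-compression overshoot = -9 − (-12) = 3 dB.
Undo the ratio: input overshoot = 3 × 10 = 30 dB, giving input = 18 dBV.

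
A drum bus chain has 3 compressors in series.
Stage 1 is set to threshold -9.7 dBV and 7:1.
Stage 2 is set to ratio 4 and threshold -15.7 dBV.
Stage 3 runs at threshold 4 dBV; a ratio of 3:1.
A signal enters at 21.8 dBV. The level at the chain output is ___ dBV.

-13.075 dBV

Stage 1: overshoot 31.5 dB → 31.5/7 = 4.5 dB → -5.2 dBV.
Stage 2: -5.2 dBV is 10.5 dB over -15.7 dBV; at 4:1 that becomes 2.625 dB over, giving -13.075 dBV.
Stage 3: below threshold (-13.075 ≤ 4); passes unchanged; output -13.075 dBV.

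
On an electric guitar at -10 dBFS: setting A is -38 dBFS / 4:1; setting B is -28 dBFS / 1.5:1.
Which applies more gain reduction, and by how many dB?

A: GR = 28 − 28/4 = 21 dB.
B: GR = 18 − 18/1.5 = 6 dB.
A reduces 15 dB more.

A, by 15 dB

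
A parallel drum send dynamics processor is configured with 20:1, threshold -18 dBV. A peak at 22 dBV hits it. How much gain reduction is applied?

38 dB

The signal is 40 dB above threshold.
At 20:1, output sits 40/20 = 2 dB above threshold.
So the signal is attenuated by 40 − 2 = 38 dB.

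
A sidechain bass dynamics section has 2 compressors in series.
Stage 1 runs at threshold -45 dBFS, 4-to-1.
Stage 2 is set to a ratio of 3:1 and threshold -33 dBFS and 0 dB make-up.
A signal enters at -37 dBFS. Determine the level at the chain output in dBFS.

Stage 1: overshoot 8 dB → 8/4 = 2 dB → -43 dBFS.
Stage 2: below threshold (-43 ≤ -33); passes unchanged; output -43 dBFS.

-43 dBFS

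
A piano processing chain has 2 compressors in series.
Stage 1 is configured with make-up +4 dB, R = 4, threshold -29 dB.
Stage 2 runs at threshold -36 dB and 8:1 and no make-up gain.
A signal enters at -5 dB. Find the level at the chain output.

-33.875 dB

Stage 1: 24 dB above -29 dB, reduced 4:1 to 6 dB above → -23 dB; +4 dB make-up → -19 dB.
Stage 2: overshoot 17 dB → 17/8 = 2.125 dB → -33.875 dB.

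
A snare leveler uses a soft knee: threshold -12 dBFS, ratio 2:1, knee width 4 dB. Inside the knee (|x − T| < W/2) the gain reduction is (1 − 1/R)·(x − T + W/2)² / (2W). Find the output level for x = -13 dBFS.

x − T + W/2 = -13 − (-12) + 2 = 1.
GR = (1 − 1/2) × 1² / 8 = 0.5 × 1 / 8 = 0.0625 dB.
Output = -13 − 0.0625 = -13.0625 dBFS.

-13.0625 dBFS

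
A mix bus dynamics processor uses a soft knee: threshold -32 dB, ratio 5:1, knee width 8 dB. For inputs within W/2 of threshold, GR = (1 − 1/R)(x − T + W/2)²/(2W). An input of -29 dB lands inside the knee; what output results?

-31.45 dB

x − T + W/2 = -29 − (-32) + 4 = 7.
GR = (1 − 1/5) × 7² / 16 = 0.8 × 49 / 16 = 2.45 dB.
Output = -29 − 2.45 = -31.45 dB.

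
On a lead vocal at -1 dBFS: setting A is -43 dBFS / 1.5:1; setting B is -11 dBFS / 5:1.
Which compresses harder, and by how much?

A, by 6 dB

A: GR = 42 − 42/1.5 = 14 dB.
B: GR = 10 − 10/5 = 8 dB.
A applies 6 dB more gain reduction.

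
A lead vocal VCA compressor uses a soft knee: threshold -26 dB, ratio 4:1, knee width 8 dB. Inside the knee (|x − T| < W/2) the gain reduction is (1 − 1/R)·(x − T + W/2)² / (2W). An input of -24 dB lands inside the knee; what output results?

x − T + W/2 = -24 − (-26) + 4 = 6.
GR = (1 − 1/4) × 6² / 16 = 0.75 × 36 / 16 = 1.6875 dB.
Output = -24 − 1.6875 = -25.6875 dB.

-25.6875 dB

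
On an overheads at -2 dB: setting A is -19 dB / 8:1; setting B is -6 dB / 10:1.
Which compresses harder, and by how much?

A, by 11.275 dB

A: overshoot 17 dB → output overshoot 2.125 dB → GR 14.875 dB.
B: overshoot 4 dB → output overshoot 0.4 dB → GR 3.6 dB.
A applies 11.275 dB more gain reduction.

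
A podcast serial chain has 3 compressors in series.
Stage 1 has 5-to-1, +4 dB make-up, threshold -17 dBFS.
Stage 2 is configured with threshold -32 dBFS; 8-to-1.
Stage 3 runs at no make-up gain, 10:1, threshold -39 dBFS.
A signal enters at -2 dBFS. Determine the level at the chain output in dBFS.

Stage 1: 15 dB above -17 dBFS, reduced 5:1 to 3 dB above → -14 dBFS; +4 dB make-up → -10 dBFS.
Stage 2: -10 dBFS is 22 dB over -32 dBFS; at 8:1 that becomes 2.75 dB over, giving -29.25 dBFS.
Stage 3: 9.75 dB above -39 dBFS, reduced 10:1 to 0.975 dB above → -38.025 dBFS.

-38.025 dBFS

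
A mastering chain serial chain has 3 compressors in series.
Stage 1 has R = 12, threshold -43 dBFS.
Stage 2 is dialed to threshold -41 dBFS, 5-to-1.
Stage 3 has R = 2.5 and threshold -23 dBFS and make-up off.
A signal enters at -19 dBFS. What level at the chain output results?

-41 dBFS

Stage 1: -19 dBFS is 24 dB over -43 dBFS; at 12:1 that becomes 2 dB over, giving -41 dBFS.
Stage 2: below threshold (-41 ≤ -41); passes unchanged; output -41 dBFS.
Stage 3: -41 dBFS is at or below the -23 dBFS threshold — no compression; output -41 dBFS.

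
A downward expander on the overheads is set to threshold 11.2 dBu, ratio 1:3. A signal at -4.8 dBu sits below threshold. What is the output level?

-36.8 dBu

Undershoot = 11.2 − (-4.8) = 16 dB.
At 1:3, that expands to 48 dB under threshold.
Output = 11.2 − 48 = -36.8 dBu.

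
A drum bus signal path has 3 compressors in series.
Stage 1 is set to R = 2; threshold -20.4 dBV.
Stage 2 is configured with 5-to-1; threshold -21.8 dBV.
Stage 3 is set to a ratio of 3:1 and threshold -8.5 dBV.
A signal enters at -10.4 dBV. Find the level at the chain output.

Stage 1: -10.4 dBV is 10 dB over -20.4 dBV; at 2:1 that becomes 5 dB over, giving -15.4 dBV.
Stage 2: 6.4 dB above -21.8 dBV, reduced 5:1 to 1.28 dB above → -20.52 dBV.
Stage 3: below threshold (-20.52 ≤ -8.5); passes unchanged; output -20.52 dBV.

-20.52 dBV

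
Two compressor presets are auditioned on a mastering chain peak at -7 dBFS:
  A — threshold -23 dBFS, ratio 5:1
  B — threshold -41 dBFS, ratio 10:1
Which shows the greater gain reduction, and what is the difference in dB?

A: GR = 16 − 16/5 = 12.8 dB.
B: GR = 34 − 34/10 = 30.6 dB.
Difference: 17.8 dB in favour of B.

B, by 17.8 dB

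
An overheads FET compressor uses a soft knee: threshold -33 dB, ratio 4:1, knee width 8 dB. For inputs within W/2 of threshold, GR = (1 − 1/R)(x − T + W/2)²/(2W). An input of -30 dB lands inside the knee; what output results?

-32.296875 dB

x − T + W/2 = -30 − (-33) + 4 = 7.
GR = (1 − 1/4) × 7² / 16 = 0.75 × 49 / 16 = 2.296875 dB.
Output = -30 − 2.296875 = -32.296875 dB.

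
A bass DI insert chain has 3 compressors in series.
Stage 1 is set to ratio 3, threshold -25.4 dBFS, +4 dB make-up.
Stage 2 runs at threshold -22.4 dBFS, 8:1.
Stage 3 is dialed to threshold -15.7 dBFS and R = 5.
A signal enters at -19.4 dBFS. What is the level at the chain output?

Stage 1: -19.4 dBFS is 6 dB over -25.4 dBFS; at 3:1 that becomes 2 dB over, giving -23.4 dBFS; +4 dB make-up → -19.4 dBFS.
Stage 2: overshoot 3 dB → 3/8 = 0.375 dB → -22.025 dBFS.
Stage 3: -22.025 dBFS ≤ -15.7 dBFS, so stage 3 doesn't engage; output -22.025 dBFS.

-22.025 dBFS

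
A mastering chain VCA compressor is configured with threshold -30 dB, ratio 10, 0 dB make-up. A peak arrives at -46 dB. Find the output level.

-46 dB

-46 dB is 16 dB below the -30 dB threshold, so no gain reduction is applied.
Output = input = -46 dB.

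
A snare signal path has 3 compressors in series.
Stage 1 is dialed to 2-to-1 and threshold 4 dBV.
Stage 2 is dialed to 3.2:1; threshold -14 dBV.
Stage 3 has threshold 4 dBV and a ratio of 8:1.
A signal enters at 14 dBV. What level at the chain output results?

Stage 1: overshoot 10 dB → 10/2 = 5 dB → 9 dBV.
Stage 2: 9 dBV is 23 dB over -14 dBV; at 3.2:1 that becomes 7.1875 dB over, giving -6.8125 dBV.
Stage 3: below threshold (-6.8125 ≤ 4); passes unchanged; output -6.8125 dBV.

-6.8125 dBV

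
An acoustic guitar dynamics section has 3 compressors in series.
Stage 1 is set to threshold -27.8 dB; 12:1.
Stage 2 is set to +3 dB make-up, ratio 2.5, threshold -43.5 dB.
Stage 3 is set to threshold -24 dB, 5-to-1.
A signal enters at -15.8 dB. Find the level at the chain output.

-33.82 dB

Stage 1: 12 dB above -27.8 dB, reduced 12:1 to 1 dB above → -26.8 dB.
Stage 2: -26.8 dB is 16.7 dB over -43.5 dB; at 2.5:1 that becomes 6.68 dB over, giving -36.82 dB; +3 dB make-up → -33.82 dB.
Stage 3: -33.82 dB ≤ -24 dB, so stage 3 doesn't engage; output -33.82 dB.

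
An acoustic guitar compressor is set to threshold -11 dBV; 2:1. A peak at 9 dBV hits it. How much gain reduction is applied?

10 dB

9 dBV exceeds the threshold by 20 dB.
After 2:1 compression the overshoot becomes 20/2 = 10 dB.
So the signal is attenuated by 20 − 10 = 10 dB.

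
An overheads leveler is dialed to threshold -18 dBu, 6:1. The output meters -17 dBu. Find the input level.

That's 1 dB above the -18 dBu threshold.
Input overshoot = R × output overshoot = 6 dB → input = -18 + 6 = -12 dBu.

-12 dBu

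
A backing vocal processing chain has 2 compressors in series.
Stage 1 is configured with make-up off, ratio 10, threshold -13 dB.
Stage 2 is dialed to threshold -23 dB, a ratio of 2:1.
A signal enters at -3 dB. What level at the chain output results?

Stage 1: -3 dB is 10 dB over -13 dB; at 10:1 that becomes 1 dB over, giving -12 dB.
Stage 2: -12 dB is 11 dB over -23 dB; at 2:1 that becomes 5.5 dB over, giving -17.5 dB.

-17.5 dB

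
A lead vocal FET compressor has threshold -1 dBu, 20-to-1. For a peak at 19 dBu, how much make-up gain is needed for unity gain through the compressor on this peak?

Overshoot 20 dB → 20/20 = 1 dB after compression, so the compressed level is -1 + 1 = 0 dBu.
Make-up = target − compressed = 19 − 0 = 19 dB.

19 dB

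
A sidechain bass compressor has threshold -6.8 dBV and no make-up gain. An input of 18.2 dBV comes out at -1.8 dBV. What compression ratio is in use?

Input overshoot = 18.2 − (-6.8) = 25 dB; output overshoot = -1.8 − (-6.8) = 5 dB.
Ratio = 25 / 5 = 5.

5:1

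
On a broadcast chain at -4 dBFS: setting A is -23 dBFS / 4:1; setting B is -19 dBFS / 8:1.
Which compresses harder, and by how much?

A, by 1.125 dB

A: GR = 19 − 19/4 = 14.25 dB.
B: GR = 15 − 15/8 = 13.125 dB.
A applies 1.125 dB more gain reduction.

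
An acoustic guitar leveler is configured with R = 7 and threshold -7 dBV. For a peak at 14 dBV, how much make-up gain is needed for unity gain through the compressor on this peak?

Overshoot 21 dB → 21/7 = 3 dB after compression, so the compressed level is -7 + 3 = -4 dBV.
Make-up = target − compressed = 14 − (-4) = 18 dB.

18 dB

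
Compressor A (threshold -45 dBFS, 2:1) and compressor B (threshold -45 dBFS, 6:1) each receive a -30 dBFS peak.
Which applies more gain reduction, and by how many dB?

A: GR = 15 − 15/2 = 7.5 dB.
B: GR = 15 − 15/6 = 12.5 dB.
B reduces 5 dB more.

B, by 5 dB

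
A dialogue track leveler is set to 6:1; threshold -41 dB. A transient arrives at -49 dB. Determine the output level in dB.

-49 dB is 8 dB below the -41 dB threshold, so no gain reduction is applied.
Output = input = -49 dB.

-49 dB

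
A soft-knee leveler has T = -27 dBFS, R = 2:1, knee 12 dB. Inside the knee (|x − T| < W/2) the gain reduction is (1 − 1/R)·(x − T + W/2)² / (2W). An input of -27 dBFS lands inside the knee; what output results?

x − T + W/2 = -27 − (-27) + 6 = 6.
GR = (1 − 1/2) × 6² / 24 = 0.5 × 36 / 24 = 0.75 dB.
Output = -27 − 0.75 = -27.75 dBFS.

-27.75 dBFS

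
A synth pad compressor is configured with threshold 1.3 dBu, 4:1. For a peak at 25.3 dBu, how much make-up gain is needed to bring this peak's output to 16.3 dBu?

The peak compresses to 1.3 + 24/4 = 7.3 dBu.
To reach 16.3 dBu requires 16.3 − 7.3 = 9 dB of make-up.

9 dB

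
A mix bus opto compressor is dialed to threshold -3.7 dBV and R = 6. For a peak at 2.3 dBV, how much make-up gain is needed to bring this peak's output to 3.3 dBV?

Without make-up, output = threshold + overshoot/6 = -3.7 + 1 = -2.7 dBV.
Gap to target: 6 dB.

6 dB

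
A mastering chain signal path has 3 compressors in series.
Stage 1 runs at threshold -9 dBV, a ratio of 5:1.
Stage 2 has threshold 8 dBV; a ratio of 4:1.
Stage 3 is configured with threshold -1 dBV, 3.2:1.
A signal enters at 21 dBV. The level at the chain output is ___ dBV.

Stage 1: overshoot 30 dB → 30/5 = 6 dB → -3 dBV.
Stage 2: below threshold (-3 ≤ 8); passes unchanged; output -3 dBV.
Stage 3: -3 dBV is at or below the -1 dBV threshold — no compression; output -3 dBV.

-3 dBV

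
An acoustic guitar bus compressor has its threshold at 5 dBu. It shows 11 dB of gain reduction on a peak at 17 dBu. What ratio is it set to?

12:1

Input overshoot = 17 − 5 = 12 dB.
Output overshoot = 12 − 11 = 1 dB.
Ratio = input overshoot / output overshoot = 12 / 1 = 12.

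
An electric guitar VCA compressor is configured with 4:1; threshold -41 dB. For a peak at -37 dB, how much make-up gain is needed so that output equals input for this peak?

3 dB

Without make-up, output = threshold + overshoot/4 = -41 + 1 = -40 dB.
Gap to target: 3 dB.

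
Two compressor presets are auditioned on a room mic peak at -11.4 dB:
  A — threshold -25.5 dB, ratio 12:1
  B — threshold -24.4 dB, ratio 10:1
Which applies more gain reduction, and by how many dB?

A, by 1.225 dB

A: 14.1 dB over, compressed to 1.175 dB over, so 12.925 dB of GR.
B: 13 dB over, compressed to 1.3 dB over, so 11.7 dB of GR.
Difference: 1.225 dB in favour of A.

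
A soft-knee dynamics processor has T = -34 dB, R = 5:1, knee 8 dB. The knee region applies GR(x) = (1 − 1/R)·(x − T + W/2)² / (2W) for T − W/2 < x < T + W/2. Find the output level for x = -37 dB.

x − T + W/2 = -37 − (-34) + 4 = 1.
GR = (1 − 1/5) × 1² / 16 = 0.8 × 1 / 16 = 0.05 dB.
Output = -37 − 0.05 = -37.05 dB.

-37.05 dB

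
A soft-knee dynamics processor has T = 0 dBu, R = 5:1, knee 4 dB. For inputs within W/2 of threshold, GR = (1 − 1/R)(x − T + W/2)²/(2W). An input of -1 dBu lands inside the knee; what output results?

-1.1 dBu

x − T + W/2 = -1 − 0 + 2 = 1.
GR = (1 − 1/5) × 1² / 8 = 0.8 × 1 / 8 = 0.1 dB.
Output = -1 − 0.1 = -1.1 dBu.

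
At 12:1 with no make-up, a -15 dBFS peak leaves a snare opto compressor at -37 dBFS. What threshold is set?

-39 dBFS

Gain reduction = -15 − (-37) = 22 dB; output overshoot = GR / (R − 1) = 22 / 11 = 2 dB.
Threshold = output − output overshoot = -37 − 2 = -39 dBFS.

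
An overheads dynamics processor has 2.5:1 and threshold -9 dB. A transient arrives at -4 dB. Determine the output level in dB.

-4 dB sits 5 dB over threshold.
2.5:1 compression reduces that to 5/2.5 = 2 dB over.
Output = -9 + 2 = -7 dB.

-7 dB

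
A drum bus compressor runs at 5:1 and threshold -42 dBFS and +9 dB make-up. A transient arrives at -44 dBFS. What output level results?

-44 dBFS is 2 dB below the -42 dBFS threshold, so no gain reduction is applied.
Make-up gain adds 9 dB: -44 + 9 = -35 dBFS.

-35 dBFS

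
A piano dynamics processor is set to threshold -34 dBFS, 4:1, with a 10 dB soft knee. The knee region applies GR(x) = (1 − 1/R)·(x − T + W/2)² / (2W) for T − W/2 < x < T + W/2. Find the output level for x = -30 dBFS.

x − T + W/2 = -30 − (-34) + 5 = 9.
GR = (1 − 1/4) × 9² / 20 = 0.75 × 81 / 20 = 3.0375 dB.
Output = -30 − 3.0375 = -33.0375 dBFS.

-33.0375 dBFS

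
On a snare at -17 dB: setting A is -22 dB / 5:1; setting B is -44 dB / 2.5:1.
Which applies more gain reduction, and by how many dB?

A: GR = 5 − 5/5 = 4 dB.
B: GR = 27 − 27/2.5 = 16.2 dB.
B reduces 12.2 dB more.

B, by 12.2 dB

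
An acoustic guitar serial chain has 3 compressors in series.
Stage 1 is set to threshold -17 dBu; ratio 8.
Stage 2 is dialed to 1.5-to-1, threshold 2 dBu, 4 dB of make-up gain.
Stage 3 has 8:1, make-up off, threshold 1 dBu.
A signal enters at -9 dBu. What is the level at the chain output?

Stage 1: -9 dBu is 8 dB over -17 dBu; at 8:1 that becomes 1 dB over, giving -16 dBu.
Stage 2: -16 dBu is at or below the 2 dBu threshold — no compression; make-up brings it to -12 dBu.
Stage 3: below threshold (-12 ≤ 1); passes unchanged; output -12 dBu.

-12 dBu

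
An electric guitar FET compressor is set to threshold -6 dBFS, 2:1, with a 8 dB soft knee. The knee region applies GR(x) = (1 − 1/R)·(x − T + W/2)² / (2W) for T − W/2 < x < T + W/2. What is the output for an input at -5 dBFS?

x − T + W/2 = -5 − (-6) + 4 = 5.
GR = (1 − 1/2) × 5² / 16 = 0.5 × 25 / 16 = 0.78125 dB.
Output = -5 − 0.78125 = -5.78125 dBFS.

-5.78125 dBFS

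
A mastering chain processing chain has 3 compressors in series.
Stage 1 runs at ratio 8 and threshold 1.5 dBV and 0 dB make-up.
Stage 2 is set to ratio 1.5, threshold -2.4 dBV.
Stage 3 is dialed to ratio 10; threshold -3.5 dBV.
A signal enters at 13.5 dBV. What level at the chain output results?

Stage 1: overshoot 12 dB → 12/8 = 1.5 dB → 3 dBV.
Stage 2: 3 dBV is 5.4 dB over -2.4 dBV; at 1.5:1 that becomes 3.6 dB over, giving 1.2 dBV.
Stage 3: 1.2 dBV is 4.7 dB over -3.5 dBV; at 10:1 that becomes 0.47 dB over, giving -3.03 dBV.

-3.03 dBV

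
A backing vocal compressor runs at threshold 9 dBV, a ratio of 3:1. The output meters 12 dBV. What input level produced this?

18 dBV

Post-compression overshoot = 12 − 9 = 3 dB.
Input overshoot = R × output overshoot = 9 dB → input = 9 + 9 = 18 dBV.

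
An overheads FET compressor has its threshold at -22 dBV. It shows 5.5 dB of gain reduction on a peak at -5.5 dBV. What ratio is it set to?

1.5:1

Input overshoot = -5.5 − (-22) = 16.5 dB.
Output overshoot = 16.5 − 5.5 = 11 dB.
Ratio = input overshoot / output overshoot = 16.5 / 11 = 1.5.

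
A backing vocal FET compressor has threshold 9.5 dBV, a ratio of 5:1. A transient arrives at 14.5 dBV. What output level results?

10.5 dBV

Overshoot: 14.5 − 9.5 = 5 dB.
5:1 compression reduces that to 5/5 = 1 dB over.
So the level is 9.5 + 1 = 10.5 dBV.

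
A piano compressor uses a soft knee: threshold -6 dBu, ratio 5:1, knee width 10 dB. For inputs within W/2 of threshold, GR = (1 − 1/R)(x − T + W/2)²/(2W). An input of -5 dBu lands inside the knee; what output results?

-6.44 dBu

x − T + W/2 = -5 − (-6) + 5 = 6.
GR = (1 − 1/5) × 6² / 20 = 0.8 × 36 / 20 = 1.44 dB.
Output = -5 − 1.44 = -6.44 dBu.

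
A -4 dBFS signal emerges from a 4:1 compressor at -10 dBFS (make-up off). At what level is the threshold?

-12 dBFS

Input is 8 dB above T (since output overshoot × R = input overshoot: (-10 − T)·4 = -4 − T gives T = -12 dBFS).
Check: -12 + (-4 − (-12))/4 = -12 + 2 = -10 dBFS. ✓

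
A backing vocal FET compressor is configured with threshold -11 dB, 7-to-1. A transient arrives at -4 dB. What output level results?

-10 dB

-4 dB sits 7 dB over threshold.
At 7:1 the overshoot is divided by 7, leaving 1 dB above threshold.
Output = -11 + 1 = -10 dB.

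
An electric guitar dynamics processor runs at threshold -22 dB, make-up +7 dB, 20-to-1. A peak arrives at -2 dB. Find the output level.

-14 dB

The input is 20 dB above the -22 dB threshold.
20:1 compression reduces that to 20/20 = 1 dB over.
Output = -22 + 1 = -21 dB; make-up adds 7 dB, giving -14 dB.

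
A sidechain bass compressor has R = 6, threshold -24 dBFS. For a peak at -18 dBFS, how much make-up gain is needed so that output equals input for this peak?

Without make-up, output = threshold + overshoot/6 = -24 + 1 = -23 dBFS.
Gap to target: 5 dB.

5 dB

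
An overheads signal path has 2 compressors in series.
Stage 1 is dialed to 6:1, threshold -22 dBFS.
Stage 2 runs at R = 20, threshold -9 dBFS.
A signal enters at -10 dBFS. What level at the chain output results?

Stage 1: -10 dBFS is 12 dB over -22 dBFS; at 6:1 that becomes 2 dB over, giving -20 dBFS.
Stage 2: below threshold (-20 ≤ -9); passes unchanged; output -20 dBFS.

-20 dBFS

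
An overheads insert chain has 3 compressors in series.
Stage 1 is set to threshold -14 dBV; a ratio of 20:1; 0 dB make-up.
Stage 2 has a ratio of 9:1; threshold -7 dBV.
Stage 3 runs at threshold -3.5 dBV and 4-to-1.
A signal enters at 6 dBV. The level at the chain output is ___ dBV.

Stage 1: 6 dBV is 20 dB over -14 dBV; at 20:1 that becomes 1 dB over, giving -13 dBV.
Stage 2: -13 dBV ≤ -7 dBV, so stage 2 doesn't engage; output -13 dBV.
Stage 3: -13 dBV ≤ -3.5 dBV, so stage 3 doesn't engage; output -13 dBV.

-13 dBV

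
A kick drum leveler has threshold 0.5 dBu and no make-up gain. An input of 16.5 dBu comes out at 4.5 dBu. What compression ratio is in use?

Input overshoot = 16.5 − 0.5 = 16 dB; output overshoot = 4.5 − 0.5 = 4 dB.
Ratio = 16 / 4 = 4.

4:1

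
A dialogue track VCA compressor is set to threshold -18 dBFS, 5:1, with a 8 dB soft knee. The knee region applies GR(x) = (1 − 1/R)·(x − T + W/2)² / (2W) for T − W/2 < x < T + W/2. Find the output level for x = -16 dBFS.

-17.8 dBFS

x − T + W/2 = -16 − (-18) + 4 = 6.
GR = (1 − 1/5) × 6² / 16 = 0.8 × 36 / 16 = 1.8 dB.
Output = -16 − 1.8 = -17.8 dBFS.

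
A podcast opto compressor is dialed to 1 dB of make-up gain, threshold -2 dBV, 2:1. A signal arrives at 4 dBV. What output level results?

4 dBV sits 6 dB over threshold.
The 6 dB excess becomes 3 dB after 2:1 reduction.
So the level is -2 + 3 = 1 dBV; make-up adds 1 dB, giving 2 dBV.

2 dBV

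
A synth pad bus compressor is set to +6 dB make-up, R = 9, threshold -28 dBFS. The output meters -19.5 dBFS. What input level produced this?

Before make-up, the level was -19.5 − 6 = -25.5 dBFS.
Post-compression overshoot = -25.5 − (-28) = 2.5 dB.
Undo the ratio: input overshoot = 2.5 × 9 = 22.5 dB, giving input = -5.5 dBFS.

-5.5 dBFS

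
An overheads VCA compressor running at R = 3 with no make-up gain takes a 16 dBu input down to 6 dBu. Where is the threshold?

1 dBu

Gain reduction = 16 − 6 = 10 dB; output overshoot = GR / (R − 1) = 10 / 2 = 5 dB.
Threshold = output − output overshoot = 6 − 5 = 1 dBu.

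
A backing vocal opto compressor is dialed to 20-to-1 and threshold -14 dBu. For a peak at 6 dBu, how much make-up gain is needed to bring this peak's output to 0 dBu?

The peak compresses to -14 + 20/20 = -13 dBu.
To reach 0 dBu requires 0 − (-13) = 13 dB of make-up.

13 dB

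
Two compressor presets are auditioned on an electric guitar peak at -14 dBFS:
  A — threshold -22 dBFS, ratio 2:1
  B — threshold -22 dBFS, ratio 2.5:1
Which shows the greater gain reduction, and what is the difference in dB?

A: overshoot 8 dB → output overshoot 4 dB → GR 4 dB.
B: overshoot 8 dB → output overshoot 3.2 dB → GR 4.8 dB.
Difference: 0.8 dB in favour of B.

B, by 0.8 dB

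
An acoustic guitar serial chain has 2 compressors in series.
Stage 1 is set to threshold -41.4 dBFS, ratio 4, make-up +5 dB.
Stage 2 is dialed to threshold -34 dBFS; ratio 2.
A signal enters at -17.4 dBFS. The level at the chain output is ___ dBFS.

-32.2 dBFS

Stage 1: -17.4 dBFS is 24 dB over -41.4 dBFS; at 4:1 that becomes 6 dB over, giving -35.4 dBFS; +5 dB make-up → -30.4 dBFS.
Stage 2: -30.4 dBFS is 3.6 dB over -34 dBFS; at 2:1 that becomes 1.8 dB over, giving -32.2 dBFS.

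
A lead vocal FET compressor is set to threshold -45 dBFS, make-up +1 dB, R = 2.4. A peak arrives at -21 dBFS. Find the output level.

-34 dBFS

-21 dBFS sits 24 dB over threshold.
2.4:1 compression reduces that to 24/2.4 = 10 dB over.
Output = -45 + 10 = -35 dBFS; make-up adds 1 dB, giving -34 dBFS.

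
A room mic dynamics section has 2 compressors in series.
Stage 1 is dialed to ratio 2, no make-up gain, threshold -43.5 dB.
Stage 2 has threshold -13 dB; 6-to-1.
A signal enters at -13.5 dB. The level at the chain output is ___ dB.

-28.5 dB

Stage 1: 30 dB above -43.5 dB, reduced 2:1 to 15 dB above → -28.5 dB.
Stage 2: -28.5 dB ≤ -13 dB, so stage 2 doesn't engage; output -28.5 dB.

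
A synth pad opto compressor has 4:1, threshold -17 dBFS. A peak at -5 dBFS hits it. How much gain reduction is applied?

9 dB

The signal is 12 dB above threshold.
A 4:1 ratio leaves 3 dB of that excess.
So the signal is attenuated by 12 − 3 = 9 dB.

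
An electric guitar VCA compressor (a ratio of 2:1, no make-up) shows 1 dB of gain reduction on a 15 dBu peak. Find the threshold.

Input is 2 dB above T (since output overshoot × R = input overshoot: (14 − T)·2 = 15 − T gives T = 13 dBu).
Check: 13 + (15 − 13)/2 = 13 + 1 = 14 dBu. ✓

13 dBu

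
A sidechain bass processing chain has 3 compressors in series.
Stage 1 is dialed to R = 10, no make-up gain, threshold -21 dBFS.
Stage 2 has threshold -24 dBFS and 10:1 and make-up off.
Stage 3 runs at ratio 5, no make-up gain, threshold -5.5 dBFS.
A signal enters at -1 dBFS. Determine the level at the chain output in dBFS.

-23.5 dBFS

Stage 1: -1 dBFS is 20 dB over -21 dBFS; at 10:1 that becomes 2 dB over, giving -19 dBFS.
Stage 2: overshoot 5 dB → 5/10 = 0.5 dB → -23.5 dBFS.
Stage 3: below threshold (-23.5 ≤ -5.5); passes unchanged; output -23.5 dBFS.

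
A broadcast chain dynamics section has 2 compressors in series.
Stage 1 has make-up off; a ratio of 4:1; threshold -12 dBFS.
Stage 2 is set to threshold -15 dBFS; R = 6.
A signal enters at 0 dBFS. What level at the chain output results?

-14 dBFS

Stage 1: overshoot 12 dB → 12/4 = 3 dB → -9 dBFS.
Stage 2: -9 dBFS is 6 dB over -15 dBFS; at 6:1 that becomes 1 dB over, giving -14 dBFS.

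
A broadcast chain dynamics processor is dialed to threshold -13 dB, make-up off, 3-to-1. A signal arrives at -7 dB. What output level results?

-11 dB

The input is 6 dB above the -13 dB threshold.
The 6 dB excess becomes 2 dB after 3:1 reduction.
Output = -13 + 2 = -11 dB.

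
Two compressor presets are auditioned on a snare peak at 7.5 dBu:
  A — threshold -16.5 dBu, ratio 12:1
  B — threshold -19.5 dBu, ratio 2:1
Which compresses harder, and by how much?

A, by 8.5 dB

A: overshoot 24 dB → output overshoot 2 dB → GR 22 dB.
B: overshoot 27 dB → output overshoot 13.5 dB → GR 13.5 dB.
Difference: 8.5 dB in favour of A.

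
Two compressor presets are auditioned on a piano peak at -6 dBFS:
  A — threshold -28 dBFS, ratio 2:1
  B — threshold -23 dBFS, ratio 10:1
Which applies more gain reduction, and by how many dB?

B, by 4.3 dB

A: overshoot 22 dB → output overshoot 11 dB → GR 11 dB.
B: overshoot 17 dB → output overshoot 1.7 dB → GR 15.3 dB.
B reduces 4.3 dB more.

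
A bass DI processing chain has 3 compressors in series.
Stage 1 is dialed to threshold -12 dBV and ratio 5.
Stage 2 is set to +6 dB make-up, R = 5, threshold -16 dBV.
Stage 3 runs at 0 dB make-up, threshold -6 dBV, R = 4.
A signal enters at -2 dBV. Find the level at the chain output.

Stage 1: 10 dB above -12 dBV, reduced 5:1 to 2 dB above → -10 dBV.
Stage 2: -10 dBV is 6 dB over -16 dBV; at 5:1 that becomes 1.2 dB over, giving -14.8 dBV; +6 dB make-up → -8.8 dBV.
Stage 3: below threshold (-8.8 ≤ -6); passes unchanged; output -8.8 dBV.

-8.8 dBV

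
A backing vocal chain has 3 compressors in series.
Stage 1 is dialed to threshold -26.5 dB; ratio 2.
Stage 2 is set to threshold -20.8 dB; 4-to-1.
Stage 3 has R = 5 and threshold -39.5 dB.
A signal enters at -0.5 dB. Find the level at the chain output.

-35.395 dB

Stage 1: -0.5 dB is 26 dB over -26.5 dB; at 2:1 that becomes 13 dB over, giving -13.5 dB.
Stage 2: -13.5 dB is 7.3 dB over -20.8 dB; at 4:1 that becomes 1.825 dB over, giving -18.975 dB.
Stage 3: overshoot 20.525 dB → 20.525/5 = 4.105 dB → -35.395 dB.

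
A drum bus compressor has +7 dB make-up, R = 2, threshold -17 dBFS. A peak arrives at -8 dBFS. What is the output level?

-5.5 dBFS

-8 dBFS sits 9 dB over threshold.
The 9 dB excess becomes 4.5 dB after 2:1 reduction.
Output = -17 + 4.5 = -12.5 dBFS; make-up adds 7 dB, giving -5.5 dBFS.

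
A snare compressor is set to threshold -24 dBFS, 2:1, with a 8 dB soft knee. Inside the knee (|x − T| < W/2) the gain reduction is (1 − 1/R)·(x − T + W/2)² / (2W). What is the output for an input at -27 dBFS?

-27.03125 dBFS

x − T + W/2 = -27 − (-24) + 4 = 1.
GR = (1 − 1/2) × 1² / 16 = 0.5 × 1 / 16 = 0.03125 dB.
Output = -27 − 0.03125 = -27.03125 dBFS.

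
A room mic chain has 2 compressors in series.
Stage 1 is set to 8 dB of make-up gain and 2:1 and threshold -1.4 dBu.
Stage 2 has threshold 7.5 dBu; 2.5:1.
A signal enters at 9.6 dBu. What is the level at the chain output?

9.34 dBu

Stage 1: overshoot 11 dB → 11/2 = 5.5 dB → 4.1 dBu; +8 dB make-up → 12.1 dBu.
Stage 2: 12.1 dBu is 4.6 dB over 7.5 dBu; at 2.5:1 that becomes 1.84 dB over, giving 9.34 dBu.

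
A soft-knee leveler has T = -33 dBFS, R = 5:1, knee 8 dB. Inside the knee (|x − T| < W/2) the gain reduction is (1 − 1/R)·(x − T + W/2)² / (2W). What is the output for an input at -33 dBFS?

-33.8 dBFS

x − T + W/2 = -33 − (-33) + 4 = 4.
GR = (1 − 1/5) × 4² / 16 = 0.8 × 16 / 16 = 0.8 dB.
Output = -33 − 0.8 = -33.8 dBFS.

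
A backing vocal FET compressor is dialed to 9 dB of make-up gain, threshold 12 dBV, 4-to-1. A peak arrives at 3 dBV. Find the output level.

3 dBV is 9 dB below the 12 dBV threshold, so no gain reduction is applied.
Make-up gain adds 9 dB: 3 + 9 = 12 dBV.

12 dBV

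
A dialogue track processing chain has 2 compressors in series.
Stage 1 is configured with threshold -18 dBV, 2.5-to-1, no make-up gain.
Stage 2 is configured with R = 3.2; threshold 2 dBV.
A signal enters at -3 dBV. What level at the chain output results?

Stage 1: -3 dBV is 15 dB over -18 dBV; at 2.5:1 that becomes 6 dB over, giving -12 dBV.
Stage 2: -12 dBV is at or below the 2 dBV threshold — no compression; output -12 dBV.

-12 dBV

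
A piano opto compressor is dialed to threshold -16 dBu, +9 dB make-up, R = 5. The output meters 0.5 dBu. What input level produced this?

21.5 dBu

Stripping the +9 dB make-up gives -8.5 dBu at the gain stage.
The compressed level sits -8.5 − (-16) = 7.5 dB over threshold.
Before 5:1 compression the overshoot was 7.5 × 5 = 37.5 dB, so input = -16 + 37.5 = 21.5 dBu.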